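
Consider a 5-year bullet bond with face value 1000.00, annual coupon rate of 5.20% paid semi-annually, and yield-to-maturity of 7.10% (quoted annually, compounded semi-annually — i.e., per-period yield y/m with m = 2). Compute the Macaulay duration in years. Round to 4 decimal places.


Coupon per period c = face * coupon_rate / m = 26.000000
Periods per year m = 2; per-period yield y/m = 0.035500
Number of cashflows N = 10
Cashflows (t years, CF_t, discount factor 1/(1+y/m)^(m*t), PV):
  t = 0.5000: CF_t = 26.000000, DF = 0.965717, PV = 25.108643
  t = 1.0000: CF_t = 26.000000, DF = 0.932609, PV = 24.247845
  t = 1.5000: CF_t = 26.000000, DF = 0.900637, PV = 23.416557
  t = 2.0000: CF_t = 26.000000, DF = 0.869760, PV = 22.613768
  t = 2.5000: CF_t = 26.000000, DF = 0.839942, PV = 21.838501
  t = 3.0000: CF_t = 26.000000, DF = 0.811147, PV = 21.089813
  t = 3.5000: CF_t = 26.000000, DF = 0.783338, PV = 20.366792
  t = 4.0000: CF_t = 26.000000, DF = 0.756483, PV = 19.668558
  t = 4.5000: CF_t = 26.000000, DF = 0.730549, PV = 18.994262
  t = 5.0000: CF_t = 1026.000000, DF = 0.705503, PV = 723.846249
Price P = sum_t PV_t = 921.190988
Macaulay numerator sum_t t * PV_t:
  t * PV_t at t = 0.5000: 12.554322
  t * PV_t at t = 1.0000: 24.247845
  t * PV_t at t = 1.5000: 35.124835
  t * PV_t at t = 2.0000: 45.227536
  t * PV_t at t = 2.5000: 54.596253
  t * PV_t at t = 3.0000: 63.269439
  t * PV_t at t = 3.5000: 71.283772
  t * PV_t at t = 4.0000: 78.674232
  t * PV_t at t = 4.5000: 85.474178
  t * PV_t at t = 5.0000: 3619.231247
Macaulay duration D = (sum_t t * PV_t) / P = 4089.683659 / 921.190988 = 4.439561

Answer: Macaulay duration = 4.4396 years


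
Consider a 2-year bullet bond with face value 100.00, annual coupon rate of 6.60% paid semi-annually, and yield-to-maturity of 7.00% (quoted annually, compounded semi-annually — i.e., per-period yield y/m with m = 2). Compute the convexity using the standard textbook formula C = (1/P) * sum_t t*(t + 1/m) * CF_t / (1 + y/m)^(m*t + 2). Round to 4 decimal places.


Coupon per period c = face * coupon_rate / m = 3.300000
Periods per year m = 2; per-period yield y/m = 0.035000
Number of cashflows N = 4
Cashflows (t years, CF_t, discount factor 1/(1+y/m)^(m*t), PV):
  t = 0.5000: CF_t = 3.300000, DF = 0.966184, PV = 3.188406
  t = 1.0000: CF_t = 3.300000, DF = 0.933511, PV = 3.080585
  t = 1.5000: CF_t = 3.300000, DF = 0.901943, PV = 2.976411
  t = 2.0000: CF_t = 103.300000, DF = 0.871442, PV = 90.019982
Price P = sum_t PV_t = 99.265384
Convexity numerator sum_t t*(t + 1/m) * CF_t / (1+y/m)^(m*t + 2):
  t = 0.5000: term = 1.488205
  t = 1.0000: term = 4.313639
  t = 1.5000: term = 8.335534
  t = 2.0000: term = 420.173083
Convexity = (1/P) * sum = 434.310462 / 99.265384 = 4.375246

Answer: Convexity = 4.3752


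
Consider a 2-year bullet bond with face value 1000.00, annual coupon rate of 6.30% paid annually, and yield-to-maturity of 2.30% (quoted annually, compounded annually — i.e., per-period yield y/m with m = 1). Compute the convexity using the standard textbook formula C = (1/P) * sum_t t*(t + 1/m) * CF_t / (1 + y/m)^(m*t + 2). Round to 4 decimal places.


Coupon per period c = face * coupon_rate / m = 63.000000
Periods per year m = 1; per-period yield y/m = 0.023000
Number of cashflows N = 2
Cashflows (t years, CF_t, discount factor 1/(1+y/m)^(m*t), PV):
  t = 1.0000: CF_t = 63.000000, DF = 0.977517, PV = 61.583578
  t = 2.0000: CF_t = 1063.000000, DF = 0.955540, PV = 1015.738694
Price P = sum_t PV_t = 1077.322272
Convexity numerator sum_t t*(t + 1/m) * CF_t / (1+y/m)^(m*t + 2):
  t = 1.0000: term = 117.691106
  t = 2.0000: term = 5823.471844
Convexity = (1/P) * sum = 5941.162950 / 1077.322272 = 5.514750

Answer: Convexity = 5.5147


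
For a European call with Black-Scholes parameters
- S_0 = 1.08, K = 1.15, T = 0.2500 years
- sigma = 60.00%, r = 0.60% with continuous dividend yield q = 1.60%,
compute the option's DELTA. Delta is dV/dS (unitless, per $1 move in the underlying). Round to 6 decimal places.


d1 = -0.0676696708; d2 = -0.3676696708
phi(d1) = 0.3980299102; exp(-qT) = 0.9960079893; exp(-rT) = 0.9985011244
N(d1) = 0.4730242966
Delta = exp(-qT) * N(d1) = 0.9960079893 * 0.4730242966 = 0.471136

Answer: Delta = 0.471136


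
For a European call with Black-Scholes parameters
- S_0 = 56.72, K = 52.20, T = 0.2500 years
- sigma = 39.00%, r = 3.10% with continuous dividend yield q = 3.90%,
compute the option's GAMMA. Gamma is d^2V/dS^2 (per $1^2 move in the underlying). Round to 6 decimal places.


d1 = 0.5131122427; d2 = 0.3181122427
phi(d1) = 0.3497346272; exp(-qT) = 0.9902973771; exp(-rT) = 0.9922799538
Gamma = exp(-qT) * phi(d1) / (S * sigma * sqrt(T)) = 0.9902973771 * 0.3497346272 / (56.7200 * 0.3900 * 0.5000000000) = 0.031314

Answer: Gamma = 0.031314


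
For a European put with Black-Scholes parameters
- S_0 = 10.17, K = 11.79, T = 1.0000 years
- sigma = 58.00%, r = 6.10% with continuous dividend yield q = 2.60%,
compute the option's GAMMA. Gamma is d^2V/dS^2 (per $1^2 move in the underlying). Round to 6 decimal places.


d1 = 0.0955008543; d2 = -0.4844991457
phi(d1) = 0.3971271630; exp(-qT) = 0.9743350896; exp(-rT) = 0.9408232398
Gamma = exp(-qT) * phi(d1) / (S * sigma * sqrt(T)) = 0.9743350896 * 0.3971271630 / (10.1700 * 0.5800 * 1.0000000000) = 0.065598

Answer: Gamma = 0.065598


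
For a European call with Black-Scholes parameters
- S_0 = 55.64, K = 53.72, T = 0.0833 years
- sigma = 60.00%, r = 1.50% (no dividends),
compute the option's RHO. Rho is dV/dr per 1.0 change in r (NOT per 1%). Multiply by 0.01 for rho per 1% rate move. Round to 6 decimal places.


Answer: Rho = 2.454141

Derivation:
d1 = 0.2965892822; d2 = 0.1234188460
phi(d1) = 0.3817760364; exp(-qT) = 1.0000000000; exp(-rT) = 0.9987512803
N(d2) = 0.5491122829
Rho = K*T*exp(-rT)*N(d2) = 53.7200 * 0.0833 * 0.9987512803 * 0.5491122829 = 2.454141


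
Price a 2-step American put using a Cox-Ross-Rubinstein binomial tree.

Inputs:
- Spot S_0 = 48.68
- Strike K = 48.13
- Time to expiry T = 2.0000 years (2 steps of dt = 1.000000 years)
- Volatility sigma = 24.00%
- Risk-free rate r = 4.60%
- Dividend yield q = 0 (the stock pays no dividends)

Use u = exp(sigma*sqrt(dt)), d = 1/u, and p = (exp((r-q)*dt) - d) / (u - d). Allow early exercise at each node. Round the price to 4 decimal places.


dt = T/N = 1.000000
u = exp(sigma*sqrt(dt)) = 1.271249; d = 1/u = 0.786628
p = (exp((r-q)*dt) - d) / (u - d) = 0.537423
Discount per step: exp(-r*dt) = 0.955042
Stock lattice S(k, i) with i counting down-moves:
  k=0: S(0,0) = 48.6800
  k=1: S(1,0) = 61.8844; S(1,1) = 38.2930
  k=2: S(2,0) = 78.6705; S(2,1) = 48.6800; S(2,2) = 30.1224
Terminal payoffs V(N, i) = max(K - S_T, 0):
  V(2,0) = 0.000000; V(2,1) = 0.000000; V(2,2) = 18.007624
Backward induction: V(k, i) = exp(-r*dt) * [p * V(k+1, i) + (1-p) * V(k+1, i+1)]; then take max(V_cont, immediate exercise) for American.
  V(1,0) = exp(-r*dt) * [p*0.000000 + (1-p)*0.000000] = 0.000000; exercise = 0.000000; V(1,0) = max -> 0.000000
  V(1,1) = exp(-r*dt) * [p*0.000000 + (1-p)*18.007624] = 7.955419; exercise = 9.836956; V(1,1) = max -> 9.836956
  V(0,0) = exp(-r*dt) * [p*0.000000 + (1-p)*9.836956] = 4.345776; exercise = 0.000000; V(0,0) = max -> 4.345776

Answer: Price = V(0,0) = 4.3458


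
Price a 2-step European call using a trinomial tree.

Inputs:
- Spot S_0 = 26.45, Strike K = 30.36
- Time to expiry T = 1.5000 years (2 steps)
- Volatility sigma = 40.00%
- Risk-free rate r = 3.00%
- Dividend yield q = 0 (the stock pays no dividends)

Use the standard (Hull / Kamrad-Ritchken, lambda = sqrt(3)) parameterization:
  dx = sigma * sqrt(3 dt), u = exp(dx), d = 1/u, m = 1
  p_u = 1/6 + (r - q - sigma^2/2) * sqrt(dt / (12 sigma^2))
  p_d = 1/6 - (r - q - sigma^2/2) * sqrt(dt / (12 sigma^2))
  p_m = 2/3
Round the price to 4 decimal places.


dt = T/N = 0.750000; dx = sigma*sqrt(3*dt) = 0.600000
u = exp(dx) = 1.822119; d = 1/u = 0.548812
p_u = 0.135417, p_m = 0.666667, p_d = 0.197917
Discount per step: exp(-r*dt) = 0.977751
Stock lattice S(k, j) with j the centered position index:
  k=0: S(0,+0) = 26.4500
  k=1: S(1,-1) = 14.5161; S(1,+0) = 26.4500; S(1,+1) = 48.1950
  k=2: S(2,-2) = 7.9666; S(2,-1) = 14.5161; S(2,+0) = 26.4500; S(2,+1) = 48.1950; S(2,+2) = 87.8171
Terminal payoffs V(N, j) = max(S_T - K, 0):
  V(2,-2) = 0.000000; V(2,-1) = 0.000000; V(2,+0) = 0.000000; V(2,+1) = 17.835042; V(2,+2) = 57.457093
Backward induction: V(k, j) = exp(-r*dt) * [p_u * V(k+1, j+1) + p_m * V(k+1, j) + p_d * V(k+1, j-1)]
  V(1,-1) = exp(-r*dt) * [p_u*0.000000 + p_m*0.000000 + p_d*0.000000] = 0.000000
  V(1,+0) = exp(-r*dt) * [p_u*17.835042 + p_m*0.000000 + p_d*0.000000] = 2.361428
  V(1,+1) = exp(-r*dt) * [p_u*57.457093 + p_m*17.835042 + p_d*0.000000] = 19.233028
  V(0,+0) = exp(-r*dt) * [p_u*19.233028 + p_m*2.361428 + p_d*0.000000] = 4.085785

Answer: Price = V(0,0) = 4.0858


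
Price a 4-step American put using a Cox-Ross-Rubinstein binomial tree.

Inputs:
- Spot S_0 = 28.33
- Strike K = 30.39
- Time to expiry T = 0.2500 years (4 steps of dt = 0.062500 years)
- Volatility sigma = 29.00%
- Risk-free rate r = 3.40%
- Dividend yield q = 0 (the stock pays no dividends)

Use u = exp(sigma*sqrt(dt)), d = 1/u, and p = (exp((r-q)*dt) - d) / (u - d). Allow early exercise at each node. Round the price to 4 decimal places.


dt = T/N = 0.062500
u = exp(sigma*sqrt(dt)) = 1.075193; d = 1/u = 0.930066
p = (exp((r-q)*dt) - d) / (u - d) = 0.496541
Discount per step: exp(-r*dt) = 0.997877
Stock lattice S(k, i) with i counting down-moves:
  k=0: S(0,0) = 28.3300
  k=1: S(1,0) = 30.4602; S(1,1) = 26.3488
  k=2: S(2,0) = 32.7506; S(2,1) = 28.3300; S(2,2) = 24.5061
  k=3: S(3,0) = 35.2132; S(3,1) = 30.4602; S(3,2) = 26.3488; S(3,3) = 22.7923
  k=4: S(4,0) = 37.8610; S(4,1) = 32.7506; S(4,2) = 28.3300; S(4,3) = 24.5061; S(4,4) = 21.1983
Terminal payoffs V(N, i) = max(K - S_T, 0):
  V(4,0) = 0.000000; V(4,1) = 0.000000; V(4,2) = 2.060000; V(4,3) = 5.883918; V(4,4) = 9.191693
Backward induction: V(k, i) = exp(-r*dt) * [p * V(k+1, i) + (1-p) * V(k+1, i+1)]; then take max(V_cont, immediate exercise) for American.
  V(3,0) = exp(-r*dt) * [p*0.000000 + (1-p)*0.000000] = 0.000000; exercise = 0.000000; V(3,0) = max -> 0.000000
  V(3,1) = exp(-r*dt) * [p*0.000000 + (1-p)*2.060000] = 1.034924; exercise = 0.000000; V(3,1) = max -> 1.034924
  V(3,2) = exp(-r*dt) * [p*2.060000 + (1-p)*5.883918] = 3.976727; exercise = 4.041237; V(3,2) = max -> 4.041237
  V(3,3) = exp(-r*dt) * [p*5.883918 + (1-p)*9.191693] = 7.533223; exercise = 7.597733; V(3,3) = max -> 7.597733
  V(2,0) = exp(-r*dt) * [p*0.000000 + (1-p)*1.034924] = 0.519936; exercise = 0.000000; V(2,0) = max -> 0.519936
  V(2,1) = exp(-r*dt) * [p*1.034924 + (1-p)*4.041237] = 2.543070; exercise = 2.060000; V(2,1) = max -> 2.543070
  V(2,2) = exp(-r*dt) * [p*4.041237 + (1-p)*7.597733] = 5.819408; exercise = 5.883918; V(2,2) = max -> 5.883918
  V(1,0) = exp(-r*dt) * [p*0.519936 + (1-p)*2.543070] = 1.535236; exercise = 0.000000; V(1,0) = max -> 1.535236
  V(1,1) = exp(-r*dt) * [p*2.543070 + (1-p)*5.883918] = 4.216082; exercise = 4.041237; V(1,1) = max -> 4.216082
  V(0,0) = exp(-r*dt) * [p*1.535236 + (1-p)*4.216082] = 2.878808; exercise = 2.060000; V(0,0) = max -> 2.878808

Answer: Price = V(0,0) = 2.8788


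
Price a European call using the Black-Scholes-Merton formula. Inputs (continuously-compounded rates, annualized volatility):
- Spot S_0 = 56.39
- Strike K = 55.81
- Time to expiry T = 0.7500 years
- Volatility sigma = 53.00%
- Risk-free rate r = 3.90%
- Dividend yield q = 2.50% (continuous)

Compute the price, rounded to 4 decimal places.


d1 = (ln(S/K) + (r - q + 0.5*sigma^2) * T) / (sigma * sqrt(T)) = 0.27489776
d2 = d1 - sigma * sqrt(T) = -0.18409571
exp(-rT) = 0.97117364; exp(-qT) = 0.98142469
C = S_0 * exp(-qT) * N(d1) - K * exp(-rT) * N(d2)
N(d1) = 0.60830260; N(d2) = 0.42696919
C = 56.3900 * 0.98142469 * 0.60830260 - 55.8100 * 0.97117364 * 0.42696919 = 10.5228

Answer: Price = 10.5228


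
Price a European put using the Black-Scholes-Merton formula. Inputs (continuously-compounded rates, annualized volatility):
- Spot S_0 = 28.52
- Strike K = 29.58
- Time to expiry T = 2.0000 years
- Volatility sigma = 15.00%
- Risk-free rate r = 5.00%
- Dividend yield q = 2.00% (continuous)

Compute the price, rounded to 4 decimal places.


Answer: Price = 1.9834

Derivation:
d1 = (ln(S/K) + (r - q + 0.5*sigma^2) * T) / (sigma * sqrt(T)) = 0.21687973
d2 = d1 - sigma * sqrt(T) = 0.00474770
exp(-rT) = 0.90483742; exp(-qT) = 0.96078944
P = K * exp(-rT) * N(-d2) - S_0 * exp(-qT) * N(-d1)
N(-d1) = 0.41415104; N(-d2) = 0.49810595
P = 29.5800 * 0.90483742 * 0.49810595 - 28.5200 * 0.96078944 * 0.41415104 = 1.9834


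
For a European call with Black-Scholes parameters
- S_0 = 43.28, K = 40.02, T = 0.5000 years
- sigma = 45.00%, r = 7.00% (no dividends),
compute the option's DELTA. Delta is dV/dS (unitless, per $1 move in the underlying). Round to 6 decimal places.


Answer: Delta = 0.696794

Derivation:
d1 = 0.5152021032; d2 = 0.1970040517
phi(d1) = 0.3493590333; exp(-qT) = 1.0000000000; exp(-rT) = 0.9656054163
N(d1) = 0.6967941003
Delta = exp(-qT) * N(d1) = 1.0000000000 * 0.6967941003 = 0.696794


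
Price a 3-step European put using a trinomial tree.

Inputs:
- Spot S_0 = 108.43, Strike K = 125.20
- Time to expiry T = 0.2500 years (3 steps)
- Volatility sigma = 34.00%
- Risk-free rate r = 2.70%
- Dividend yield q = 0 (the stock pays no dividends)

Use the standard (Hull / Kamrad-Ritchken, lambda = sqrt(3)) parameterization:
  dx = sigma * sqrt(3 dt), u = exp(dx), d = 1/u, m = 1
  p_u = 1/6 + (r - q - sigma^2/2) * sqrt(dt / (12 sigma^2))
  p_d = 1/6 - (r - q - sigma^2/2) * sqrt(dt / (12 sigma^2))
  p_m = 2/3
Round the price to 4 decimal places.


dt = T/N = 0.083333; dx = sigma*sqrt(3*dt) = 0.170000
u = exp(dx) = 1.185305; d = 1/u = 0.843665
p_u = 0.159118, p_m = 0.666667, p_d = 0.174216
Discount per step: exp(-r*dt) = 0.997753
Stock lattice S(k, j) with j the centered position index:
  k=0: S(0,+0) = 108.4300
  k=1: S(1,-1) = 91.4786; S(1,+0) = 108.4300; S(1,+1) = 128.5226
  k=2: S(2,-2) = 77.1773; S(2,-1) = 91.4786; S(2,+0) = 108.4300; S(2,+1) = 128.5226; S(2,+2) = 152.3385
  k=3: S(3,-3) = 65.1117; S(3,-2) = 77.1773; S(3,-1) = 91.4786; S(3,+0) = 108.4300; S(3,+1) = 128.5226; S(3,+2) = 152.3385; S(3,+3) = 180.5675
Terminal payoffs V(N, j) = max(K - S_T, 0):
  V(3,-3) = 60.088264; V(3,-2) = 48.022744; V(3,-1) = 33.721424; V(3,+0) = 16.770000; V(3,+1) = 0.000000; V(3,+2) = 0.000000; V(3,+3) = 0.000000
Backward induction: V(k, j) = exp(-r*dt) * [p_u * V(k+1, j+1) + p_m * V(k+1, j) + p_d * V(k+1, j-1)]
  V(2,-2) = exp(-r*dt) * [p_u*33.721424 + p_m*48.022744 + p_d*60.088264] = 47.741615
  V(2,-1) = exp(-r*dt) * [p_u*16.770000 + p_m*33.721424 + p_d*48.022744] = 33.440342
  V(2,+0) = exp(-r*dt) * [p_u*0.000000 + p_m*16.770000 + p_d*33.721424] = 17.016471
  V(2,+1) = exp(-r*dt) * [p_u*0.000000 + p_m*0.000000 + p_d*16.770000] = 2.915031
  V(2,+2) = exp(-r*dt) * [p_u*0.000000 + p_m*0.000000 + p_d*0.000000] = 0.000000
  V(1,-1) = exp(-r*dt) * [p_u*17.016471 + p_m*33.440342 + p_d*47.741615] = 33.243638
  V(1,+0) = exp(-r*dt) * [p_u*2.915031 + p_m*17.016471 + p_d*33.440342] = 17.594347
  V(1,+1) = exp(-r*dt) * [p_u*0.000000 + p_m*2.915031 + p_d*17.016471] = 4.896860
  V(0,+0) = exp(-r*dt) * [p_u*4.896860 + p_m*17.594347 + p_d*33.243638] = 18.259175

Answer: Price = V(0,0) = 18.2592


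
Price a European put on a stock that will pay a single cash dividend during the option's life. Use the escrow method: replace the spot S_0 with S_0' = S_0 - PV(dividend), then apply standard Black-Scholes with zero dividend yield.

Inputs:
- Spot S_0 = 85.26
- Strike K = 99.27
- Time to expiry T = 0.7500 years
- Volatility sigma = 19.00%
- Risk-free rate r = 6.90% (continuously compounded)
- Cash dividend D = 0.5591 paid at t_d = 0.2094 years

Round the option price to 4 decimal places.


PV(D) = D * exp(-r * t_d) = 0.5591 * 0.98565528 = 0.55107987
S_0' = S_0 - PV(D) = 85.2600 - 0.55107987 = 84.70892013
d1 = (ln(S_0'/K) + (r + sigma^2/2)*T) / (sigma*sqrt(T)) = -0.56723145
d2 = d1 - sigma*sqrt(T) = -0.73177627
exp(-rT) = 0.94956623
N(-d1) = 0.71472153; N(-d2) = 0.76784743
P = K * exp(-rT) * N(-d2) - S_0' * N(-d1) = 99.2700 * 0.94956623 * 0.76784743 - 84.70892013 * 0.71472153 = 11.8367

Answer: Price = 11.8367


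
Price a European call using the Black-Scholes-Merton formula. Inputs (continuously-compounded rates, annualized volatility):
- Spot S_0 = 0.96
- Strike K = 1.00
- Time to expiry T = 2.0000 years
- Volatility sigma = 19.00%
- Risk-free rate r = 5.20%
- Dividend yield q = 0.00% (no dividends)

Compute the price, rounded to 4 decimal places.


Answer: Price = 0.1316

Derivation:
d1 = (ln(S/K) + (r - q + 0.5*sigma^2) * T) / (sigma * sqrt(T)) = 0.36947448
d2 = d1 - sigma * sqrt(T) = 0.10077390
exp(-rT) = 0.90122530; exp(-qT) = 1.00000000
C = S_0 * exp(-qT) * N(d1) - K * exp(-rT) * N(d2)
N(d1) = 0.64411295; N(d2) = 0.54013503
C = 0.9600 * 1.00000000 * 0.64411295 - 1.0000 * 0.90122530 * 0.54013503 = 0.1316


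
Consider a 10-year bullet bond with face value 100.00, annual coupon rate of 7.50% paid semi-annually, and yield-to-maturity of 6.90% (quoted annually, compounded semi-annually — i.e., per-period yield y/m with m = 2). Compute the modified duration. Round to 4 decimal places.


Answer: Modified duration = 7.0315

Derivation:
Coupon per period c = face * coupon_rate / m = 3.750000
Periods per year m = 2; per-period yield y/m = 0.034500
Number of cashflows N = 20
Cashflows (t years, CF_t, discount factor 1/(1+y/m)^(m*t), PV):
  t = 0.5000: CF_t = 3.750000, DF = 0.966651, PV = 3.624940
  t = 1.0000: CF_t = 3.750000, DF = 0.934413, PV = 3.504050
  t = 1.5000: CF_t = 3.750000, DF = 0.903251, PV = 3.387192
  t = 2.0000: CF_t = 3.750000, DF = 0.873128, PV = 3.274231
  t = 2.5000: CF_t = 3.750000, DF = 0.844010, PV = 3.165037
  t = 3.0000: CF_t = 3.750000, DF = 0.815863, PV = 3.059485
  t = 3.5000: CF_t = 3.750000, DF = 0.788654, PV = 2.957453
  t = 4.0000: CF_t = 3.750000, DF = 0.762353, PV = 2.858823
  t = 4.5000: CF_t = 3.750000, DF = 0.736929, PV = 2.763483
  t = 5.0000: CF_t = 3.750000, DF = 0.712353, PV = 2.671322
  t = 5.5000: CF_t = 3.750000, DF = 0.688596, PV = 2.582235
  t = 6.0000: CF_t = 3.750000, DF = 0.665632, PV = 2.496119
  t = 6.5000: CF_t = 3.750000, DF = 0.643433, PV = 2.412875
  t = 7.0000: CF_t = 3.750000, DF = 0.621975, PV = 2.332407
  t = 7.5000: CF_t = 3.750000, DF = 0.601233, PV = 2.254623
  t = 8.0000: CF_t = 3.750000, DF = 0.581182, PV = 2.179432
  t = 8.5000: CF_t = 3.750000, DF = 0.561800, PV = 2.106749
  t = 9.0000: CF_t = 3.750000, DF = 0.543064, PV = 2.036490
  t = 9.5000: CF_t = 3.750000, DF = 0.524953, PV = 1.968575
  t = 10.0000: CF_t = 103.750000, DF = 0.507446, PV = 52.647555
Price P = sum_t PV_t = 104.283076
First compute Macaulay numerator sum_t t * PV_t:
  t * PV_t at t = 0.5000: 1.812470
  t * PV_t at t = 1.0000: 3.504050
  t * PV_t at t = 1.5000: 5.080788
  t * PV_t at t = 2.0000: 6.548462
  t * PV_t at t = 2.5000: 7.912593
  t * PV_t at t = 3.0000: 9.178454
  t * PV_t at t = 3.5000: 10.351084
  t * PV_t at t = 4.0000: 11.435293
  t * PV_t at t = 4.5000: 12.435674
  t * PV_t at t = 5.0000: 13.356612
  t * PV_t at t = 5.5000: 14.202294
  t * PV_t at t = 6.0000: 14.976715
  t * PV_t at t = 6.5000: 15.683688
  t * PV_t at t = 7.0000: 16.326849
  t * PV_t at t = 7.5000: 16.909669
  t * PV_t at t = 8.0000: 17.435457
  t * PV_t at t = 8.5000: 17.907369
  t * PV_t at t = 9.0000: 18.328413
  t * PV_t at t = 9.5000: 18.701458
  t * PV_t at t = 10.0000: 526.475548
Macaulay duration D = 758.562940 / 104.283076 = 7.274075
Modified duration = D / (1 + y/m) = 7.274075 / (1 + 0.034500) = 7.031489


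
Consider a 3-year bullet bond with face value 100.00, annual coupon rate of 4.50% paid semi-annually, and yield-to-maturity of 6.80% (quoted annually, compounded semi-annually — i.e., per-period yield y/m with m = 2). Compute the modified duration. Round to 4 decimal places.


Answer: Modified duration = 2.7404

Derivation:
Coupon per period c = face * coupon_rate / m = 2.250000
Periods per year m = 2; per-period yield y/m = 0.034000
Number of cashflows N = 6
Cashflows (t years, CF_t, discount factor 1/(1+y/m)^(m*t), PV):
  t = 0.5000: CF_t = 2.250000, DF = 0.967118, PV = 2.176015
  t = 1.0000: CF_t = 2.250000, DF = 0.935317, PV = 2.104464
  t = 1.5000: CF_t = 2.250000, DF = 0.904562, PV = 2.035265
  t = 2.0000: CF_t = 2.250000, DF = 0.874818, PV = 1.968341
  t = 2.5000: CF_t = 2.250000, DF = 0.846052, PV = 1.903618
  t = 3.0000: CF_t = 102.250000, DF = 0.818233, PV = 83.664281
Price P = sum_t PV_t = 93.851984
First compute Macaulay numerator sum_t t * PV_t:
  t * PV_t at t = 0.5000: 1.088008
  t * PV_t at t = 1.0000: 2.104464
  t * PV_t at t = 1.5000: 3.052897
  t * PV_t at t = 2.0000: 3.936682
  t * PV_t at t = 2.5000: 4.759045
  t * PV_t at t = 3.0000: 250.992844
Macaulay duration D = 265.933940 / 93.851984 = 2.833546
Modified duration = D / (1 + y/m) = 2.833546 / (1 + 0.034000) = 2.740374


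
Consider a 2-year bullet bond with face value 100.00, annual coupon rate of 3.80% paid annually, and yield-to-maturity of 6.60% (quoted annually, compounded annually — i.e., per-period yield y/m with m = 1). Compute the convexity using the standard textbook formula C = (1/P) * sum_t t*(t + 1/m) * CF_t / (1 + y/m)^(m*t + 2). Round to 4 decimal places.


Coupon per period c = face * coupon_rate / m = 3.800000
Periods per year m = 1; per-period yield y/m = 0.066000
Number of cashflows N = 2
Cashflows (t years, CF_t, discount factor 1/(1+y/m)^(m*t), PV):
  t = 1.0000: CF_t = 3.800000, DF = 0.938086, PV = 3.564728
  t = 2.0000: CF_t = 103.800000, DF = 0.880006, PV = 91.344614
Price P = sum_t PV_t = 94.909342
Convexity numerator sum_t t*(t + 1/m) * CF_t / (1+y/m)^(m*t + 2):
  t = 1.0000: term = 6.273963
  t = 2.0000: term = 482.302802
Convexity = (1/P) * sum = 488.576765 / 94.909342 = 5.147826

Answer: Convexity = 5.1478


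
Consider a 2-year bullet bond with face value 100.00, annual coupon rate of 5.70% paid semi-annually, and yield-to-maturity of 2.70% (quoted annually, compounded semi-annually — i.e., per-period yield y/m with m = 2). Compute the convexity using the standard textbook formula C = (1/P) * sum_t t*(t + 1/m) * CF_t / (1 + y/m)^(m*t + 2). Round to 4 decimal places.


Coupon per period c = face * coupon_rate / m = 2.850000
Periods per year m = 2; per-period yield y/m = 0.013500
Number of cashflows N = 4
Cashflows (t years, CF_t, discount factor 1/(1+y/m)^(m*t), PV):
  t = 0.5000: CF_t = 2.850000, DF = 0.986680, PV = 2.812037
  t = 1.0000: CF_t = 2.850000, DF = 0.973537, PV = 2.774581
  t = 1.5000: CF_t = 2.850000, DF = 0.960569, PV = 2.737623
  t = 2.0000: CF_t = 102.850000, DF = 0.947774, PV = 97.478600
Price P = sum_t PV_t = 105.802841
Convexity numerator sum_t t*(t + 1/m) * CF_t / (1+y/m)^(m*t + 2):
  t = 0.5000: term = 1.368811
  t = 1.0000: term = 4.051736
  t = 1.5000: term = 7.995532
  t = 2.0000: term = 474.495155
Convexity = (1/P) * sum = 487.911234 / 105.802841 = 4.611514

Answer: Convexity = 4.6115


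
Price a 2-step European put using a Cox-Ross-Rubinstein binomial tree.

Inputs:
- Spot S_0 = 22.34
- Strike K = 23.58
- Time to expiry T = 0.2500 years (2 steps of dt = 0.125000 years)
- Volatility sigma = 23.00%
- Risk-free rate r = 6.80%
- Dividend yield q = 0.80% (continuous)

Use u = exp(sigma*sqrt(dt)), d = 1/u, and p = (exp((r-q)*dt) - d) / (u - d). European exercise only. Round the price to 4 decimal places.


dt = T/N = 0.125000
u = exp(sigma*sqrt(dt)) = 1.084715; d = 1/u = 0.921901
p = (exp((r-q)*dt) - d) / (u - d) = 0.525920
Discount per step: exp(-r*dt) = 0.991536
Stock lattice S(k, i) with i counting down-moves:
  k=0: S(0,0) = 22.3400
  k=1: S(1,0) = 24.2325; S(1,1) = 20.5953
  k=2: S(2,0) = 26.2854; S(2,1) = 22.3400; S(2,2) = 18.9868
Terminal payoffs V(N, i) = max(K - S_T, 0):
  V(2,0) = 0.000000; V(2,1) = 1.240000; V(2,2) = 4.593196
Backward induction: V(k, i) = exp(-r*dt) * [p * V(k+1, i) + (1-p) * V(k+1, i+1)].
  V(1,0) = exp(-r*dt) * [p*0.000000 + (1-p)*1.240000] = 0.582884
  V(1,1) = exp(-r*dt) * [p*1.240000 + (1-p)*4.593196] = 2.805733
  V(0,0) = exp(-r*dt) * [p*0.582884 + (1-p)*2.805733] = 1.622839

Answer: Price = V(0,0) = 1.6228


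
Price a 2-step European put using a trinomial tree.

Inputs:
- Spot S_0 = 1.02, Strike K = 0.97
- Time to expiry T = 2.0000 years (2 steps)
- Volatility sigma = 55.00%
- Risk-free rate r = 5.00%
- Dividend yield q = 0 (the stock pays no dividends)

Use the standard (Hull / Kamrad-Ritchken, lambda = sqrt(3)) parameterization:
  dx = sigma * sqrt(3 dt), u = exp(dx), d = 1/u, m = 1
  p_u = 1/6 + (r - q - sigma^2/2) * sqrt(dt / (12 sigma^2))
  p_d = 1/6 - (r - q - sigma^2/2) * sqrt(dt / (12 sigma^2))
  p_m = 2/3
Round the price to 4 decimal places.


dt = T/N = 1.000000; dx = sigma*sqrt(3*dt) = 0.952628
u = exp(dx) = 2.592514; d = 1/u = 0.385726
p_u = 0.113524, p_m = 0.666667, p_d = 0.219809
Discount per step: exp(-r*dt) = 0.951229
Stock lattice S(k, j) with j the centered position index:
  k=0: S(0,+0) = 1.0200
  k=1: S(1,-1) = 0.3934; S(1,+0) = 1.0200; S(1,+1) = 2.6444
  k=2: S(2,-2) = 0.1518; S(2,-1) = 0.3934; S(2,+0) = 1.0200; S(2,+1) = 2.6444; S(2,+2) = 6.8555
Terminal payoffs V(N, j) = max(K - S_T, 0):
  V(2,-2) = 0.818240; V(2,-1) = 0.576559; V(2,+0) = 0.000000; V(2,+1) = 0.000000; V(2,+2) = 0.000000
Backward induction: V(k, j) = exp(-r*dt) * [p_u * V(k+1, j+1) + p_m * V(k+1, j) + p_d * V(k+1, j-1)]
  V(1,-1) = exp(-r*dt) * [p_u*0.000000 + p_m*0.576559 + p_d*0.818240] = 0.536712
  V(1,+0) = exp(-r*dt) * [p_u*0.000000 + p_m*0.000000 + p_d*0.576559] = 0.120552
  V(1,+1) = exp(-r*dt) * [p_u*0.000000 + p_m*0.000000 + p_d*0.000000] = 0.000000
  V(0,+0) = exp(-r*dt) * [p_u*0.000000 + p_m*0.120552 + p_d*0.536712] = 0.188669

Answer: Price = V(0,0) = 0.1887


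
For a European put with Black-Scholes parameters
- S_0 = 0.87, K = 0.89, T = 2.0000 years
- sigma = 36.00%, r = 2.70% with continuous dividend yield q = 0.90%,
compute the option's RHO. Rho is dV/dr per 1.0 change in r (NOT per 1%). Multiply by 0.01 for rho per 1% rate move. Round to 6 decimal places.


d1 = 0.2806266181; d2 = -0.2284902644
phi(d1) = 0.3835389179; exp(-qT) = 0.9821610324; exp(-rT) = 0.9474321065
N(-d2) = 0.5903674381
Rho = -K*T*exp(-rT)*N(-d2) = -0.8900 * 2.0000 * 0.9474321065 * 0.5903674381 = -0.995613

Answer: Rho = -0.995613


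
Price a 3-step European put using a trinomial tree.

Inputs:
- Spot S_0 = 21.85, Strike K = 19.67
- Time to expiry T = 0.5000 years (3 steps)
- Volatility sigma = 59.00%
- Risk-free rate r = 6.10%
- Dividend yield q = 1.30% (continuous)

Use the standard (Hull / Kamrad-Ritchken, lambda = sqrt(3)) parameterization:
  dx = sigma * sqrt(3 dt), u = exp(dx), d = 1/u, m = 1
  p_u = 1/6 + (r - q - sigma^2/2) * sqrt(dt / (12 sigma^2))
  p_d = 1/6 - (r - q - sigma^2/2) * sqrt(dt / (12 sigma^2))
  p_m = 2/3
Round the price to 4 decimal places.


dt = T/N = 0.166667; dx = sigma*sqrt(3*dt) = 0.417193
u = exp(dx) = 1.517695; d = 1/u = 0.658894
p_u = 0.141488, p_m = 0.666667, p_d = 0.191845
Discount per step: exp(-r*dt) = 0.989885
Stock lattice S(k, j) with j the centered position index:
  k=0: S(0,+0) = 21.8500
  k=1: S(1,-1) = 14.3968; S(1,+0) = 21.8500; S(1,+1) = 33.1616
  k=2: S(2,-2) = 9.4860; S(2,-1) = 14.3968; S(2,+0) = 21.8500; S(2,+1) = 33.1616; S(2,+2) = 50.3293
  k=3: S(3,-3) = 6.2503; S(3,-2) = 9.4860; S(3,-1) = 14.3968; S(3,+0) = 21.8500; S(3,+1) = 33.1616; S(3,+2) = 50.3293; S(3,+3) = 76.3845
Terminal payoffs V(N, j) = max(K - S_T, 0):
  V(3,-3) = 13.419747; V(3,-2) = 10.184020; V(3,-1) = 5.273172; V(3,+0) = 0.000000; V(3,+1) = 0.000000; V(3,+2) = 0.000000; V(3,+3) = 0.000000
Backward induction: V(k, j) = exp(-r*dt) * [p_u * V(k+1, j+1) + p_m * V(k+1, j) + p_d * V(k+1, j-1)]
  V(2,-2) = exp(-r*dt) * [p_u*5.273172 + p_m*10.184020 + p_d*13.419747] = 10.007685
  V(2,-1) = exp(-r*dt) * [p_u*0.000000 + p_m*5.273172 + p_d*10.184020] = 5.413878
  V(2,+0) = exp(-r*dt) * [p_u*0.000000 + p_m*0.000000 + p_d*5.273172] = 1.001398
  V(2,+1) = exp(-r*dt) * [p_u*0.000000 + p_m*0.000000 + p_d*0.000000] = 0.000000
  V(2,+2) = exp(-r*dt) * [p_u*0.000000 + p_m*0.000000 + p_d*0.000000] = 0.000000
  V(1,-1) = exp(-r*dt) * [p_u*1.001398 + p_m*5.413878 + p_d*10.007685] = 5.613500
  V(1,+0) = exp(-r*dt) * [p_u*0.000000 + p_m*1.001398 + p_d*5.413878] = 1.688965
  V(1,+1) = exp(-r*dt) * [p_u*0.000000 + p_m*0.000000 + p_d*1.001398] = 0.190170
  V(0,+0) = exp(-r*dt) * [p_u*0.190170 + p_m*1.688965 + p_d*5.613500] = 2.207250

Answer: Price = V(0,0) = 2.2072


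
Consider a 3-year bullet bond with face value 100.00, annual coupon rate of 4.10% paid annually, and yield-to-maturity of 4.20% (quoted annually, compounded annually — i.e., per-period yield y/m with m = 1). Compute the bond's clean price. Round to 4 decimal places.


Answer: Price = 99.7235

Derivation:
Coupon per period c = face * coupon_rate / m = 4.100000
Periods per year m = 1; per-period yield y/m = 0.042000
Number of cashflows N = 3
Cashflows (t years, CF_t, discount factor 1/(1+y/m)^(m*t), PV):
  t = 1.0000: CF_t = 4.100000, DF = 0.959693, PV = 3.934741
  t = 2.0000: CF_t = 4.100000, DF = 0.921010, PV = 3.776143
  t = 3.0000: CF_t = 104.100000, DF = 0.883887, PV = 92.012657
Price P = sum_t PV_t = 99.723541


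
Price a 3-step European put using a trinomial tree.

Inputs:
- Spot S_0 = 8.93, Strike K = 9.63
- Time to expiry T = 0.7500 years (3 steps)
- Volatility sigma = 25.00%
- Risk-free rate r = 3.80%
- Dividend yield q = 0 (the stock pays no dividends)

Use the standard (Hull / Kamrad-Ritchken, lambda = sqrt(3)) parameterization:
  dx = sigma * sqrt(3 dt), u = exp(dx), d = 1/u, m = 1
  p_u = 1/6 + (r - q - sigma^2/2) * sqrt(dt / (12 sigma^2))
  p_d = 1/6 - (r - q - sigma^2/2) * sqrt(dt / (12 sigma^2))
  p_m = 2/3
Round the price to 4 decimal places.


dt = T/N = 0.250000; dx = sigma*sqrt(3*dt) = 0.216506
u = exp(dx) = 1.241731; d = 1/u = 0.805327
p_u = 0.170564, p_m = 0.666667, p_d = 0.162770
Discount per step: exp(-r*dt) = 0.990545
Stock lattice S(k, j) with j the centered position index:
  k=0: S(0,+0) = 8.9300
  k=1: S(1,-1) = 7.1916; S(1,+0) = 8.9300; S(1,+1) = 11.0887
  k=2: S(2,-2) = 5.7916; S(2,-1) = 7.1916; S(2,+0) = 8.9300; S(2,+1) = 11.0887; S(2,+2) = 13.7691
  k=3: S(3,-3) = 4.6641; S(3,-2) = 5.7916; S(3,-1) = 7.1916; S(3,+0) = 8.9300; S(3,+1) = 11.0887; S(3,+2) = 13.7691; S(3,+3) = 17.0976
Terminal payoffs V(N, j) = max(K - S_T, 0):
  V(3,-3) = 4.965889; V(3,-2) = 3.838428; V(3,-1) = 2.438426; V(3,+0) = 0.700000; V(3,+1) = 0.000000; V(3,+2) = 0.000000; V(3,+3) = 0.000000
Backward induction: V(k, j) = exp(-r*dt) * [p_u * V(k+1, j+1) + p_m * V(k+1, j) + p_d * V(k+1, j-1)]
  V(2,-2) = exp(-r*dt) * [p_u*2.438426 + p_m*3.838428 + p_d*4.965889] = 3.747385
  V(2,-1) = exp(-r*dt) * [p_u*0.700000 + p_m*2.438426 + p_d*3.838428] = 2.347385
  V(2,+0) = exp(-r*dt) * [p_u*0.000000 + p_m*0.700000 + p_d*2.438426] = 0.855403
  V(2,+1) = exp(-r*dt) * [p_u*0.000000 + p_m*0.000000 + p_d*0.700000] = 0.112861
  V(2,+2) = exp(-r*dt) * [p_u*0.000000 + p_m*0.000000 + p_d*0.000000] = 0.000000
  V(1,-1) = exp(-r*dt) * [p_u*0.855403 + p_m*2.347385 + p_d*3.747385] = 2.298841
  V(1,+0) = exp(-r*dt) * [p_u*0.112861 + p_m*0.855403 + p_d*2.347385] = 0.962415
  V(1,+1) = exp(-r*dt) * [p_u*0.000000 + p_m*0.112861 + p_d*0.855403] = 0.212447
  V(0,+0) = exp(-r*dt) * [p_u*0.212447 + p_m*0.962415 + p_d*2.298841] = 1.042080

Answer: Price = V(0,0) = 1.0421


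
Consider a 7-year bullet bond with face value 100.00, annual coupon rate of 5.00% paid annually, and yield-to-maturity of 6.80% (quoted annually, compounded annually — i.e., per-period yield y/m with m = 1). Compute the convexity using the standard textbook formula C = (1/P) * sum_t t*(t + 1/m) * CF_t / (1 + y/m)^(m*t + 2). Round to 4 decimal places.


Answer: Convexity = 40.0436

Derivation:
Coupon per period c = face * coupon_rate / m = 5.000000
Periods per year m = 1; per-period yield y/m = 0.068000
Number of cashflows N = 7
Cashflows (t years, CF_t, discount factor 1/(1+y/m)^(m*t), PV):
  t = 1.0000: CF_t = 5.000000, DF = 0.936330, PV = 4.681648
  t = 2.0000: CF_t = 5.000000, DF = 0.876713, PV = 4.383565
  t = 3.0000: CF_t = 5.000000, DF = 0.820892, PV = 4.104462
  t = 4.0000: CF_t = 5.000000, DF = 0.768626, PV = 3.843129
  t = 5.0000: CF_t = 5.000000, DF = 0.719687, PV = 3.598436
  t = 6.0000: CF_t = 5.000000, DF = 0.673864, PV = 3.369322
  t = 7.0000: CF_t = 105.000000, DF = 0.630959, PV = 66.250709
Price P = sum_t PV_t = 90.231271
Convexity numerator sum_t t*(t + 1/m) * CF_t / (1+y/m)^(m*t + 2):
  t = 1.0000: term = 8.208924
  t = 2.0000: term = 23.058776
  t = 3.0000: term = 43.181228
  t = 4.0000: term = 67.386435
  t = 5.0000: term = 94.643870
  t = 6.0000: term = 124.064998
  t = 7.0000: term = 3252.640399
Convexity = (1/P) * sum = 3613.184630 / 90.231271 = 40.043597


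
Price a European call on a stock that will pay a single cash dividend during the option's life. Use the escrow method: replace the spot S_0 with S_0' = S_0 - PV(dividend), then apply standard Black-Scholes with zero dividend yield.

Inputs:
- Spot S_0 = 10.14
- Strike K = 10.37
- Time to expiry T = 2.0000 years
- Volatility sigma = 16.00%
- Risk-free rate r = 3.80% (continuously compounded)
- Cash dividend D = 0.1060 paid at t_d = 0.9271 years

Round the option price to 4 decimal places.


PV(D) = D * exp(-r * t_d) = 0.1060 * 0.96538355 = 0.10233066
S_0' = S_0 - PV(D) = 10.1400 - 0.10233066 = 10.03766934
d1 = (ln(S_0'/K) + (r + sigma^2/2)*T) / (sigma*sqrt(T)) = 0.30506323
d2 = d1 - sigma*sqrt(T) = 0.07878906
exp(-rT) = 0.92681621
N(d1) = 0.61984100; N(d2) = 0.53139980
C = S_0' * N(d1) - K * exp(-rT) * N(d2) = 10.03766934 * 0.61984100 - 10.3700 * 0.92681621 * 0.53139980 = 1.1144

Answer: Price = 1.1144


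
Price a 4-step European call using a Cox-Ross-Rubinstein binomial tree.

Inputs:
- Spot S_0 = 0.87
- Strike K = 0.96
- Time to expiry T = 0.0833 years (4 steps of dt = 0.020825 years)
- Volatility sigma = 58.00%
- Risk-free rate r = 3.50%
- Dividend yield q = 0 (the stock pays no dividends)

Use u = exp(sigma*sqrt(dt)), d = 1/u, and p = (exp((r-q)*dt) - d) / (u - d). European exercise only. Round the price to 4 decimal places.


Answer: Price = V(0,0) = 0.0299

Derivation:
dt = T/N = 0.020825
u = exp(sigma*sqrt(dt)) = 1.087302; d = 1/u = 0.919708
p = (exp((r-q)*dt) - d) / (u - d) = 0.483438
Discount per step: exp(-r*dt) = 0.999271
Stock lattice S(k, i) with i counting down-moves:
  k=0: S(0,0) = 0.8700
  k=1: S(1,0) = 0.9460; S(1,1) = 0.8001
  k=2: S(2,0) = 1.0285; S(2,1) = 0.8700; S(2,2) = 0.7359
  k=3: S(3,0) = 1.1183; S(3,1) = 0.9460; S(3,2) = 0.8001; S(3,3) = 0.6768
  k=4: S(4,0) = 1.2160; S(4,1) = 1.0285; S(4,2) = 0.8700; S(4,3) = 0.7359; S(4,4) = 0.6225
Terminal payoffs V(N, i) = max(S_T - K, 0):
  V(4,0) = 0.255960; V(4,1) = 0.068536; V(4,2) = 0.000000; V(4,3) = 0.000000; V(4,4) = 0.000000
Backward induction: V(k, i) = exp(-r*dt) * [p * V(k+1, i) + (1-p) * V(k+1, i+1)].
  V(3,0) = exp(-r*dt) * [p*0.255960 + (1-p)*0.068536] = 0.159028
  V(3,1) = exp(-r*dt) * [p*0.068536 + (1-p)*0.000000] = 0.033109
  V(3,2) = exp(-r*dt) * [p*0.000000 + (1-p)*0.000000] = 0.000000
  V(3,3) = exp(-r*dt) * [p*0.000000 + (1-p)*0.000000] = 0.000000
  V(2,0) = exp(-r*dt) * [p*0.159028 + (1-p)*0.033109] = 0.093914
  V(2,1) = exp(-r*dt) * [p*0.033109 + (1-p)*0.000000] = 0.015994
  V(2,2) = exp(-r*dt) * [p*0.000000 + (1-p)*0.000000] = 0.000000
  V(1,0) = exp(-r*dt) * [p*0.093914 + (1-p)*0.015994] = 0.053625
  V(1,1) = exp(-r*dt) * [p*0.015994 + (1-p)*0.000000] = 0.007727
  V(0,0) = exp(-r*dt) * [p*0.053625 + (1-p)*0.007727] = 0.029894


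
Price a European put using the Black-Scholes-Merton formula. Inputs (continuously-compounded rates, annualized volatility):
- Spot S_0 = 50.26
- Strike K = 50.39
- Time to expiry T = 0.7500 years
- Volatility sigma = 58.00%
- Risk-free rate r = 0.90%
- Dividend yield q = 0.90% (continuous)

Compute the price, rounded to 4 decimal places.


Answer: Price = 9.9770

Derivation:
d1 = (ln(S/K) + (r - q + 0.5*sigma^2) * T) / (sigma * sqrt(T)) = 0.24600455
d2 = d1 - sigma * sqrt(T) = -0.25629019
exp(-rT) = 0.99327273; exp(-qT) = 0.99327273
P = K * exp(-rT) * N(-d2) - S_0 * exp(-qT) * N(-d1)
N(-d1) = 0.40283936; N(-d2) = 0.60113661
P = 50.3900 * 0.99327273 * 0.60113661 - 50.2600 * 0.99327273 * 0.40283936 = 9.9770


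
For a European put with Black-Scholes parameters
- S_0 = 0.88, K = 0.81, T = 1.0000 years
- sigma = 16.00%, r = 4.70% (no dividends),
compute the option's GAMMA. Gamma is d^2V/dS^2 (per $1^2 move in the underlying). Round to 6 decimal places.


Answer: Gamma = 1.903748

Derivation:
d1 = 0.8917978738; d2 = 0.7317978738
phi(d1) = 0.2680477193; exp(-qT) = 1.0000000000; exp(-rT) = 0.9540873976
Gamma = exp(-qT) * phi(d1) / (S * sigma * sqrt(T)) = 1.0000000000 * 0.2680477193 / (0.8800 * 0.1600 * 1.0000000000) = 1.903748


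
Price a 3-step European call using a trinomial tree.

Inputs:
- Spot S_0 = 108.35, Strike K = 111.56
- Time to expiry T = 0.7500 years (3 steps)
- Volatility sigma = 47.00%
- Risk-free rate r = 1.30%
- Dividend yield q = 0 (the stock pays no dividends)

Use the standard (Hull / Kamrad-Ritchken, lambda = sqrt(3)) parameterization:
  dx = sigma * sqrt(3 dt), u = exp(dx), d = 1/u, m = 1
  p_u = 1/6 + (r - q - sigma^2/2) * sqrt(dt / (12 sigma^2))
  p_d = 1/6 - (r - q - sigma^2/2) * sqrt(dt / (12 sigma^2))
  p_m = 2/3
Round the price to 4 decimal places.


dt = T/N = 0.250000; dx = sigma*sqrt(3*dt) = 0.407032
u = exp(dx) = 1.502352; d = 1/u = 0.665623
p_u = 0.136740, p_m = 0.666667, p_d = 0.196594
Discount per step: exp(-r*dt) = 0.996755
Stock lattice S(k, j) with j the centered position index:
  k=0: S(0,+0) = 108.3500
  k=1: S(1,-1) = 72.1202; S(1,+0) = 108.3500; S(1,+1) = 162.7798
  k=2: S(2,-2) = 48.0049; S(2,-1) = 72.1202; S(2,+0) = 108.3500; S(2,+1) = 162.7798; S(2,+2) = 244.5526
  k=3: S(3,-3) = 31.9532; S(3,-2) = 48.0049; S(3,-1) = 72.1202; S(3,+0) = 108.3500; S(3,+1) = 162.7798; S(3,+2) = 244.5526; S(3,+3) = 367.4042
Terminal payoffs V(N, j) = max(S_T - K, 0):
  V(3,-3) = 0.000000; V(3,-2) = 0.000000; V(3,-1) = 0.000000; V(3,+0) = 0.000000; V(3,+1) = 51.219849; V(3,+2) = 132.992646; V(3,+3) = 255.844179
Backward induction: V(k, j) = exp(-r*dt) * [p_u * V(k+1, j+1) + p_m * V(k+1, j) + p_d * V(k+1, j-1)]
  V(2,-2) = exp(-r*dt) * [p_u*0.000000 + p_m*0.000000 + p_d*0.000000] = 0.000000
  V(2,-1) = exp(-r*dt) * [p_u*0.000000 + p_m*0.000000 + p_d*0.000000] = 0.000000
  V(2,+0) = exp(-r*dt) * [p_u*51.219849 + p_m*0.000000 + p_d*0.000000] = 6.981059
  V(2,+1) = exp(-r*dt) * [p_u*132.992646 + p_m*51.219849 + p_d*0.000000] = 52.162132
  V(2,+2) = exp(-r*dt) * [p_u*255.844179 + p_m*132.992646 + p_d*51.219849] = 133.281438
  V(1,-1) = exp(-r*dt) * [p_u*6.981059 + p_m*0.000000 + p_d*0.000000] = 0.951490
  V(1,+0) = exp(-r*dt) * [p_u*52.162132 + p_m*6.981059 + p_d*0.000000] = 11.748427
  V(1,+1) = exp(-r*dt) * [p_u*133.281438 + p_m*52.162132 + p_d*6.981059] = 54.195622
  V(0,+0) = exp(-r*dt) * [p_u*54.195622 + p_m*11.748427 + p_d*0.951490] = 15.379966

Answer: Price = V(0,0) = 15.3800


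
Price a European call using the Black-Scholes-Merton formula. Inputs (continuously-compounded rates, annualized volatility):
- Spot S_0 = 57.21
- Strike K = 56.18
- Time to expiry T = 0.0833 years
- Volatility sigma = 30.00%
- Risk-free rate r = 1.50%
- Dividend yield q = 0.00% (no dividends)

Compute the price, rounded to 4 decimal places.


Answer: Price = 2.5556

Derivation:
d1 = (ln(S/K) + (r - q + 0.5*sigma^2) * T) / (sigma * sqrt(T)) = 0.26755013
d2 = d1 - sigma * sqrt(T) = 0.18096491
exp(-rT) = 0.99875128; exp(-qT) = 1.00000000
C = S_0 * exp(-qT) * N(d1) - K * exp(-rT) * N(d2)
N(d1) = 0.60547719; N(d2) = 0.57180244
C = 57.2100 * 1.00000000 * 0.60547719 - 56.1800 * 0.99875128 * 0.57180244 = 2.5556


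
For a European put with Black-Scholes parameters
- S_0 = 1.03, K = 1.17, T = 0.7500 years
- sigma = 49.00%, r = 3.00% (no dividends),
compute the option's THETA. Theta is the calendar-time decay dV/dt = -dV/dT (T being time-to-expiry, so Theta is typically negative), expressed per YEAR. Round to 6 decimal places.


Answer: Theta = -0.092940

Derivation:
d1 = -0.0351298706; d2 = -0.4594823184
phi(d1) = 0.3986961874; exp(-qT) = 1.0000000000; exp(-rT) = 0.9777512372
Theta = -S*exp(-qT)*phi(d1)*sigma/(2*sqrt(T)) + r*K*exp(-rT)*N(-d2) - q*S*exp(-qT)*N(-d1)
N(-d1) = 0.5140119086; N(-d2) = 0.6770560767; sqrt(T) = 0.8660254038
Term 1 = -1.0300 * 1.0000000000 * 0.3986961874 * 0.4900 / (2 * 0.8660254038) = -0.1161755561
Term 2 = 0.0300 * 1.1700 * 0.9777512372 * 0.6770560767 = 0.0232359338
Term 3 = 0 (no dividend yield, q = 0)
Theta = -0.1161755561 + (0.0232359338) + (0.0000000000) = -0.092940
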